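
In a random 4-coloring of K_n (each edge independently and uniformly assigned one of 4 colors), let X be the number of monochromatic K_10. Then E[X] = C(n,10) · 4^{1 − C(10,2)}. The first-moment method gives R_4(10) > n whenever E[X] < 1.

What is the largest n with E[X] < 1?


We need C(n, 10) · 4^{1 − 45} < 1, i.e. C(n, 10) < 4^{45 − 1} = 309485009821345068724781056.
Check values of n near the boundary:
  n = 2021: C(2021, 10) = 306347841644770462864800616; 306347841644770462864800616 < 309485009821345068724781056? YES
  n = 2022: C(2022, 10) = 307870445231474093395937796; 307870445231474093395937796 < 309485009821345068724781056? YES
  n = 2023: C(2023, 10) = 309399856285778485315440716; 309399856285778485315440716 < 309485009821345068724781056? YES
  n = 2024: C(2024, 10) = 310936101848269937576192656; 310936101848269937576192656 < 309485009821345068724781056? NO
  n = 2025: C(2025, 10) = 312479209053472269772600560; 312479209053472269772600560 < 309485009821345068724781056? NO
The largest n with C(n, 10) < 309485009821345068724781056 is n = 2023 (where E[X] = 77349964071444621328860179/77371252455336267181195264 ≈ 1.000). Hence R_4(10) > 2023, i.e. R_4(10) ≥ 2024.

Largest n = 2023; hence R_4(10) > 2023.


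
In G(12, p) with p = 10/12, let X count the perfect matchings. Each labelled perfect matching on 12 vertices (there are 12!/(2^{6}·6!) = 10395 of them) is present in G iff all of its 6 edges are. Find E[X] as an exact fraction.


K_12 has 12!/(2^{6}·6!) = 10395 labelled perfect matchings.
For each such perfect matching H, let X_H = 1 if all 6 edges of H are present in G. Then P[X_H = 1] = p^{6} = (5/6)^{6} = 15625/46656.
Summing the indicators: E[X] = Σ_H E[X_H] = 10395 · p^{6} = 10395 · 15625/46656 = 6015625/1728.
Numerically: E[X] ≈ 3481.3.

E[X] = 10395 · (5/6)^{6} = 6015625/1728 ≈ 3481.3.


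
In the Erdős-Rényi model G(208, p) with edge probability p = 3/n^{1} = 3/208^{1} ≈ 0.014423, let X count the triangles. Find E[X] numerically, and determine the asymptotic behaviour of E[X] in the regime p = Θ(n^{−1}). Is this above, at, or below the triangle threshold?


Number of potential triangles: C(208, 3) = 1478256.
Each occurs with probability p³ ≈ (0.014423)³ ≈ 3.0003627e-06.
By linearity: E[X] = C(208, 3)·p³ ≈ 1478256 · 3.0003627e-06 ≈ 4.43530.
Here α = 1, so p = 3/n is exactly at the triangle threshold p ~ 1/n. Asymptotically E[X] → c³/6 = 3³/6 = 9/2 ≈ 4.50000, a bounded constant. In this regime the triangle count is asymptotically Poisson(c³/6).

E[X] ≈ 4.43530; in regime p = Θ(1/n^{1}) E[X] stays bounded (at the triangle threshold p ~ 1/n).


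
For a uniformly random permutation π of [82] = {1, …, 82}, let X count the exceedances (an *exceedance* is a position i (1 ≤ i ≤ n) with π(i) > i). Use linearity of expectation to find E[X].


Write X = Σ_{i=1}^{82} X_i, where X_i = 1_{π(i) > i}.
For each fixed i, π(i) is uniform over {1, …, 82} (marginal of a uniform permutation), so P[π(i) > i] = (n − i)/n. Summing: Σ_{i=1}^{82} (n − i)/n = (0 + 1 + … + 81)/82 = 82(82 − 1)/(2·82) = (82 − 1)/2.
Hence E[X] = Σ_{i=1}^{82} (82 − i)/82 = 81/2 ≈ 40.500.

E[X] = 81/2 = 40.500.


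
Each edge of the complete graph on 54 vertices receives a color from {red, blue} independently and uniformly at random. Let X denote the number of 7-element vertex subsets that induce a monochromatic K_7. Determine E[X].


Let X = Σ_S X_S over the C(54, 7) = 177100560 subsets S of size 7, where X_S = 1 if the K_7 on S is monochromatic.
For a fixed S, the K_7 on S has C(7, 2) = 21 edges. P[all 21 edges red] = (1/2)^21, and likewise for blue, so P[monochromatic] = 2·(1/2)^21 = 2^{1 − 21} = 1/1048576.
By linearity: E[X] = C(54, 7) · 2^{1 − 21} = 177100560 · 1/1048576 = 11068785/65536.
Numerically: E[X] ≈ 168.89626.

E[X] = C(54,7)·2^(1−C(7,2)) = 11068785/65536 ≈ 168.89626.


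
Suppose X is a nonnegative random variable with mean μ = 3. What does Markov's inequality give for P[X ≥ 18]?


μ = E[X] = 3, a = 18.
Markov: P[X ≥ 18] ≤ μ/a = (3)/18 = 1/6.
Numerically: ≈ 0.16667.
(Since a = 18 > μ = 3.00000, the bound 1/6 is < 1 and informative.)

P[X ≥ 18] ≤ 1/6 ≈ 0.16667.


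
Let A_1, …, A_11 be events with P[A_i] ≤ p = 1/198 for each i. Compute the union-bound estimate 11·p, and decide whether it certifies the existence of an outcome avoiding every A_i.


Union bound: P[∪_{i=1}^{11} A_i] ≤ Σ_i P[A_i] ≤ 11·p = 11·(1/198) = 1/18.
Numerically: 1/18 ≈ 0.0555556.
Is 1/18 < 1? YES.
Since P[∪ A_i] ≤ 1/18 < 1, the complement has P[∩ A_i^c] ≥ 1 − 1/18 = 17/18 > 0, so some outcome avoids every A_i.

11·p = 1/18 ≈ 0.0555556; existence CERTIFIED by the union bound.


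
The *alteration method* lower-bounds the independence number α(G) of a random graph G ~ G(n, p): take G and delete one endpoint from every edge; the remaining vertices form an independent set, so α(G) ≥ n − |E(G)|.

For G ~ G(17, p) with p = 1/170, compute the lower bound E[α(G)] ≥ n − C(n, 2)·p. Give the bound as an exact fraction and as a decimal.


E[|E(G)|] = C(17, 2)·p = 136 · (1/170) = 4/5.
E[α(G)] ≥ n − E[|E(G)|] = 17 − 4/5 = 81/5.
Numerically: ≈ 16.2000.
(This is only a lower bound; the true E[α(G)] may be larger.)

E[α(G)] ≥ 81/5 ≈ 16.2000.


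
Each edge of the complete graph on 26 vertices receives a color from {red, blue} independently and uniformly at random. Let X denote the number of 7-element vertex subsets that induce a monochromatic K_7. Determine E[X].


Let X = Σ_S X_S over the C(26, 7) = 657800 subsets S of size 7, where X_S = 1 if the K_7 on S is monochromatic.
For a fixed S, the K_7 on S has C(7, 2) = 21 edges. P[all 21 edges red] = (1/2)^21, and likewise for blue, so P[monochromatic] = 2·(1/2)^21 = 2^{1 − 21} = 1/1048576.
By linearity of expectation: E[X] = C(26, 7) · 2^{1 − 21} = 657800 · 1/1048576 = 82225/131072.
Numerically: E[X] ≈ 0.627.

E[X] = C(26,7)·2^(1−C(7,2)) = 82225/131072 ≈ 0.627.


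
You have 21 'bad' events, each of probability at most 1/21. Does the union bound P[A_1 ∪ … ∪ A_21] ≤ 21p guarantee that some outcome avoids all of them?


Union bound: P[∪_{i=1}^{21} A_i] ≤ Σ_i P[A_i] ≤ 21·p = 21·(1/21) = 1.
Numerically: 1 ≈ 1.0000.
Is 1 < 1? NO.
Since the bound 1 is ≥ 1, the union bound is uninformative here; it does NOT by itself certify existence.

21·p = 1 ≈ 1.0000; existence NOT certified by the union bound.


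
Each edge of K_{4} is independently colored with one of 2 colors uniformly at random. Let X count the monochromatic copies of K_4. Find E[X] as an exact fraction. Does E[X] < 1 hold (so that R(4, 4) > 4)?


E[X] = C(4, 4) · 2^{1 − 6} = 1 · 2^{−5} = 1/32.
As a reduced fraction: E[X] = 1/32 ≈ 0.031250.
Is E[X] < 1? YES.
Since E[X] < 1, there exists a 2-coloring of K_{4} with no monochromatic K_4; hence R(4, 4) > 4.

E[X] = 1/32 ≈ 0.031250; E[X] < 1, so R(4, 4) > 4.


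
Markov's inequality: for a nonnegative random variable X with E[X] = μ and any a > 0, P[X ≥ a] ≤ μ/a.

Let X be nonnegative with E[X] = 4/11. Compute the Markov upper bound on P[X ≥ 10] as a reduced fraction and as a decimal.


μ = E[X] = 4/11, a = 10.
Markov: P[X ≥ 10] ≤ μ/a = (4/11)/10 = 2/55.
Numerically: ≈ 0.0364.
(Since a = 10 > μ = 0.3636, the bound 2/55 is < 1 and informative.)

P[X ≥ 10] ≤ 2/55 ≈ 0.0364.


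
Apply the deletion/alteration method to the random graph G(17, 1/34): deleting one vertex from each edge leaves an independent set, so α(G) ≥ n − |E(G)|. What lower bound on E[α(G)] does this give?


E[|E(G)|] = C(17, 2)·p = 136 · (1/34) = 4.
E[α(G)] ≥ n − E[|E(G)|] = 17 − 4 = 13.
Numerically: ≈ 13.000000.
(This is only a lower bound; the true E[α(G)] may be larger.)

E[α(G)] ≥ 13 ≈ 13.000000.


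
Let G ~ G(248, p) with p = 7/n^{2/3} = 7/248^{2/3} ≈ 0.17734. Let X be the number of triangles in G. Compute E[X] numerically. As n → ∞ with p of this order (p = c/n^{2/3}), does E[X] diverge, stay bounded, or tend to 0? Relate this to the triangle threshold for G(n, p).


Number of potential triangles: C(248, 3) = 2511496.
Each occurs with probability p³ ≈ (0.17734)³ ≈ 5.5768730e-03.
By linearity: E[X] = C(248, 3)·p³ ≈ 2511496 · 5.5768730e-03 ≈ 14006.29435.
Since α = 2/3 < 1, p = c/n^{2/3} ≫ 1/n is above the triangle threshold p ~ 1/n. Asymptotically E[X] ~ (c³/6)·n^{3(1−α)} = (7³/6)·n^{1} → ∞; triangles are abundant w.h.p.

E[X] ≈ 14006.29435; in regime p = Θ(1/n^{2/3}) E[X] diverges (above the triangle threshold p ~ 1/n).


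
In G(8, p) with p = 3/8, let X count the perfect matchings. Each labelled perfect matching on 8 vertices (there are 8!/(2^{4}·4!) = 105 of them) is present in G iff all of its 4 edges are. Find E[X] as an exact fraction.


K_8 has 8!/(2^{4}·4!) = 105 labelled perfect matchings.
For each such perfect matching H, let X_H = 1 if all 4 edges of H are present in G. Then P[X_H = 1] = p^{4} = (3/8)^{4} = 81/4096.
Summing the indicators: E[X] = Σ_H E[X_H] = 105 · p^{4} = 105 · 81/4096 = 8505/4096.
Numerically: E[X] ≈ 2.076.

E[X] = 105 · (3/8)^{4} = 8505/4096 ≈ 2.076.


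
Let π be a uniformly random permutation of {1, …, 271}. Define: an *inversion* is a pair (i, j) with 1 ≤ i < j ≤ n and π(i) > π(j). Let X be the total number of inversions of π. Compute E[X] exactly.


Write X = Σ X_I over the C(271, 2) = 36585 pairs i < j, with X_I the indicator of one inversion.
There are 36585 indicators.
For each fixed pair i < j, the values π(i) and π(j) are two distinct elements of {1, …, 271} in uniformly random order; by symmetry P[π(i) > π(j)] = 1/2.
By linearity: E[X] = 36585 · (1/2) = C(271, 2) · (1/2) = 36585/2 = 36585/2 ≈ 18292.500000.

E[X] = 36585/2 = 18292.500000.


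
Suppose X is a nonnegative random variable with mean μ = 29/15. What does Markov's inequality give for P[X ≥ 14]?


μ = E[X] = 29/15, a = 14.
Markov: P[X ≥ 14] ≤ μ/a = (29/15)/14 = 29/210.
Numerically: ≈ 0.138095.
(Since a = 14 > μ = 1.933333, the bound 29/210 is < 1 and informative.)

P[X ≥ 14] ≤ 29/210 ≈ 0.138095.


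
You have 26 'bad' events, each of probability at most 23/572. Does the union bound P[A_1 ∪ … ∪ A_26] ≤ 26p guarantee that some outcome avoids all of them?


Union bound: P[∪_{i=1}^{26} A_i] ≤ Σ_i P[A_i] ≤ 26·p = 26·(23/572) = 23/22.
Numerically: 23/22 ≈ 1.045.
Is 23/22 < 1? NO.
Since the bound 23/22 is ≥ 1, the union bound is uninformative here; it does NOT by itself certify existence.

26·p = 23/22 ≈ 1.045; existence NOT certified by the union bound.


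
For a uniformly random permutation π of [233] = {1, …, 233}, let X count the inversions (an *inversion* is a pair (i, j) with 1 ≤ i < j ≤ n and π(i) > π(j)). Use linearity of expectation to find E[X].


Write X = Σ X_I over the C(233, 2) = 27028 pairs i < j, with X_I the indicator of one inversion.
There are 27028 indicators.
For each fixed pair i < j, the values π(i) and π(j) are two distinct elements of {1, …, 233} in uniformly random order; by symmetry P[π(i) > π(j)] = 1/2.
By linearity: E[X] = 27028 · (1/2) = C(233, 2) · (1/2) = 27028/2 = 13514 ≈ 13514.000.

E[X] = 13514 = 13514.000.


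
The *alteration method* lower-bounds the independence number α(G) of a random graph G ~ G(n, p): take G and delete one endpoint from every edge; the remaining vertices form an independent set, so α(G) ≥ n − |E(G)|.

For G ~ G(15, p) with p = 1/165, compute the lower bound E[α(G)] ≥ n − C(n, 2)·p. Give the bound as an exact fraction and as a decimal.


E[|E(G)|] = C(15, 2)·p = 105 · (1/165) = 7/11.
E[α(G)] ≥ n − E[|E(G)|] = 15 − 7/11 = 158/11.
Numerically: ≈ 14.364.
(This is only a lower bound; the true E[α(G)] may be larger.)

E[α(G)] ≥ 158/11 ≈ 14.364.


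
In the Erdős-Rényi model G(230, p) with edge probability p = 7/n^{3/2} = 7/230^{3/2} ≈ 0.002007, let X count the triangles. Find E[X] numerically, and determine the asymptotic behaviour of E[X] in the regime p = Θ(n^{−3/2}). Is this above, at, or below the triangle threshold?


Number of potential triangles: C(230, 3) = 2001460.
Each occurs with probability p³ ≈ (0.002007)³ ≈ 8.082000e-09.
By linearity: E[X] = C(230, 3)·p³ ≈ 2001460 · 8.082000e-09 ≈ 0.0162.
Since α = 3/2 > 1, p = c/n^{3/2} = o(1/n) is below the triangle threshold p ~ 1/n. Asymptotically E[X] ~ (c³/6)·n^{3(1−α)} = (7³/6)·n^{-1.5} → 0, so by Markov's inequality G has no triangles w.h.p.

E[X] ≈ 0.0162; in regime p = Θ(1/n^{3/2}) E[X] tends to 0 (below the triangle threshold p ~ 1/n).


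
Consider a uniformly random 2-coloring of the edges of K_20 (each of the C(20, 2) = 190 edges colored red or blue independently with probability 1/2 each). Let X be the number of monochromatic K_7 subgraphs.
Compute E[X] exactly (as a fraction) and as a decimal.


Let X = Σ_S X_S over the C(20, 7) = 77520 subsets S of size 7, where X_S = 1 if the K_7 on S is monochromatic.
For a fixed S, the K_7 on S has C(7, 2) = 21 edges. P[all 21 edges red] = (1/2)^21, and likewise for blue, so P[monochromatic] = 2·(1/2)^21 = 2^{1 − 21} = 1/1048576.
By linearity: E[X] = C(20, 7) · 2^{1 − 21} = 77520 · 1/1048576 = 4845/65536.
Numerically: E[X] ≈ 0.0739.

E[X] = C(20,7)·2^(1−C(7,2)) = 4845/65536 ≈ 0.0739.


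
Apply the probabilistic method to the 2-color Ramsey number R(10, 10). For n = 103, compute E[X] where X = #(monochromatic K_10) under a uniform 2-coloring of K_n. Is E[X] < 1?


E[X] = C(103, 10) · 2^{1 − 45} = 23591276125340 · 2^{−44} = 23591276125340/17592186044416.
As a reduced fraction: E[X] = 5897819031335/4398046511104 ≈ 1.3410.
Is E[X] < 1? NO.
Since E[X] ≥ 1, the first-moment bound is inconclusive at n = 103; it does NOT by itself certify R(10, 10) > 103.

E[X] = 5897819031335/4398046511104 ≈ 1.3410; E[X] ≥ 1; first-moment method inconclusive here.


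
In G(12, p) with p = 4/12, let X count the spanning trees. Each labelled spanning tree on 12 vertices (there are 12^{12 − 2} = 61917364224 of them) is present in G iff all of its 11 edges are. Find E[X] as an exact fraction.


K_12 has 12^{12 − 2} = 61917364224 labelled spanning trees.
For each such spanning tree H, let X_H = 1 if all 11 edges of H are present in G. Then P[X_H = 1] = p^{11} = (1/3)^{11} = 1/177147.
By linearity of expectation: E[X] = Σ_H E[X_H] = 61917364224 · p^{11} = 61917364224 · 1/177147 = 1048576/3.
Numerically: E[X] ≈ 3.5e+05.

E[X] = 61917364224 · (1/3)^{11} = 1048576/3 ≈ 3.5e+05.


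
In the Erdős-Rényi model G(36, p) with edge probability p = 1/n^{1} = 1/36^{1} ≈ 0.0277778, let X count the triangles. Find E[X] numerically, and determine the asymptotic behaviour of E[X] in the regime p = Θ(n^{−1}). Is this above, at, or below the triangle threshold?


Number of potential triangles: C(36, 3) = 7140.
Each occurs with probability p³ ≈ (0.0277778)³ ≈ 2.14334705e-05.
By linearity: E[X] = C(36, 3)·p³ ≈ 7140 · 2.14334705e-05 ≈ 0.153035.
Here α = 1, so p = 1/n is exactly at the triangle threshold p ~ 1/n. Asymptotically E[X] → c³/6 = 1³/6 = 1/6 ≈ 0.166667, a bounded constant. In this regime the triangle count is asymptotically Poisson(c³/6).

E[X] ≈ 0.153035; in regime p = Θ(1/n^{1}) E[X] stays bounded (at the triangle threshold p ~ 1/n).


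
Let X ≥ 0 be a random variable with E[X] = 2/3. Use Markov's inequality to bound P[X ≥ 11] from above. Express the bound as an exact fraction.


μ = E[X] = 2/3, a = 11.
Markov: P[X ≥ 11] ≤ μ/a = (2/3)/11 = 2/33.
Numerically: ≈ 0.0606.
(Since a = 11 > μ = 0.6667, the bound 2/33 is < 1 and informative.)

P[X ≥ 11] ≤ 2/33 ≈ 0.0606.


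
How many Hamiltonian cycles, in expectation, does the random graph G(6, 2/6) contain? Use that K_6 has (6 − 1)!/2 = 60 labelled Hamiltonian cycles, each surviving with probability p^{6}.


K_6 has (6 − 1)!/2 = 60 labelled Hamiltonian cycles.
For each such Hamiltonian cycle H, let X_H = 1 if all 6 edges of H are present in G. Then P[X_H = 1] = p^{6} = (1/3)^{6} = 1/729.
By linearity: E[X] = Σ_H E[X_H] = 60 · p^{6} = 60 · 1/729 = 20/243.
Numerically: E[X] ≈ 0.0823045.

E[X] = 60 · (1/3)^{6} = 20/243 ≈ 0.0823045.


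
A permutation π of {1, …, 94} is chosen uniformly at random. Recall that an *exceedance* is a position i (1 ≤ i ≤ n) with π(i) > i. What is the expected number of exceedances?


Write X = Σ_{i=1}^{94} X_i, where X_i = 1_{π(i) > i}.
For each fixed i, π(i) is uniform over {1, …, 94} (marginal of a uniform permutation), so P[π(i) > i] = (n − i)/n. Summing: Σ_{i=1}^{94} (n − i)/n = (0 + 1 + … + 93)/94 = 94(94 − 1)/(2·94) = (94 − 1)/2.
Hence E[X] = Σ_{i=1}^{94} (94 − i)/94 = 93/2 ≈ 46.5000.

E[X] = 93/2 = 46.5000.


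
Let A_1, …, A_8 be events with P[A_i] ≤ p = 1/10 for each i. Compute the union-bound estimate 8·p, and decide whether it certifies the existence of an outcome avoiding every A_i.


Union bound: P[∪_{i=1}^{8} A_i] ≤ Σ_i P[A_i] ≤ 8·p = 8·(1/10) = 4/5.
Numerically: 4/5 ≈ 0.80000.
Is 4/5 < 1? YES.
Since P[∪ A_i] ≤ 4/5 < 1, the complement has P[∩ A_i^c] ≥ 1 − 4/5 = 1/5 > 0, so some outcome avoids every A_i.

8·p = 4/5 ≈ 0.80000; existence CERTIFIED by the union bound.


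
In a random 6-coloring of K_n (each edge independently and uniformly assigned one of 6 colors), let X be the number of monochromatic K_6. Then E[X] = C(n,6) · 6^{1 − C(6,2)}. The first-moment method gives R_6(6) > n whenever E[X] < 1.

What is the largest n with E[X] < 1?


We need C(n, 6) · 6^{1 − 15} < 1, i.e. C(n, 6) < 6^{15 − 1} = 78364164096.
Check values of n near the boundary:
  n = 194: C(194, 6) = 68482017072; 68482017072 < 78364164096? YES
  n = 195: C(195, 6) = 70656049360; 70656049360 < 78364164096? YES
  n = 196: C(196, 6) = 72887293024; 72887293024 < 78364164096? YES
  n = 197: C(197, 6) = 75176946208; 75176946208 < 78364164096? YES
  n = 198: C(198, 6) = 77526225777; 77526225777 < 78364164096? YES
  n = 199: C(199, 6) = 79936367511; 79936367511 < 78364164096? NO
  n = 200: C(200, 6) = 82408626300; 82408626300 < 78364164096? NO
  n = 201: C(201, 6) = 84944276340; 84944276340 < 78364164096? NO
The largest n with C(n, 6) < 78364164096 is n = 198 (where E[X] = 25842075259/26121388032 ≈ 0.9893). Hence R_6(6) > 198, i.e. R_6(6) ≥ 199.

Largest n = 198; hence R_6(6) > 198.


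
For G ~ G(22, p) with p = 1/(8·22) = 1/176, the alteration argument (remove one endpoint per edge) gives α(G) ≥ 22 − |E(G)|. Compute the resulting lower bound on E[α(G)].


E[|E(G)|] = C(22, 2)·p = 231 · (1/176) = 21/16.
E[α(G)] ≥ n − E[|E(G)|] = 22 − 21/16 = 331/16.
Numerically: ≈ 20.688.
(This is only a lower bound; the true E[α(G)] may be larger.)

E[α(G)] ≥ 331/16 ≈ 20.688.


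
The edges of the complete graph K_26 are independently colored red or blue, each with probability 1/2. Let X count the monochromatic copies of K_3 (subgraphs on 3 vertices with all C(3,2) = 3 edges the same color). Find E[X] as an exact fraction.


Let X = Σ_S X_S over the C(26, 3) = 2600 subsets S of size 3, where X_S = 1 if the K_3 on S is monochromatic.
For a fixed S, the K_3 on S has C(3, 2) = 3 edges. P[all 3 edges red] = (1/2)^3, and likewise for blue, so P[monochromatic] = 2·(1/2)^3 = 2^{1 − 3} = 1/4.
Summing: E[X] = C(26, 3) · 2^{1 − 3} = 2600 · 1/4 = 650.
Numerically: E[X] ≈ 650.00000.

E[X] = C(26,3)·2^(1−C(3,2)) = 650 ≈ 650.00000.


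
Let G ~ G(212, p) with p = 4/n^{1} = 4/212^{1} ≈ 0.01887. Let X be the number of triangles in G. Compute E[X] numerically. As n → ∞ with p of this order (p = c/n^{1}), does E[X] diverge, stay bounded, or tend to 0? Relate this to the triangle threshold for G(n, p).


Number of potential triangles: C(212, 3) = 1565620.
Each occurs with probability p³ ≈ (0.01887)³ ≈ 6.716954e-06.
By linearity: E[X] = C(212, 3)·p³ ≈ 1565620 · 6.716954e-06 ≈ 10.5162.
Here α = 1, so p = 4/n is exactly at the triangle threshold p ~ 1/n. Asymptotically E[X] → c³/6 = 4³/6 = 32/3 ≈ 10.6667, a bounded constant. In this regime the triangle count is asymptotically Poisson(c³/6).

E[X] ≈ 10.5162; in regime p = Θ(1/n^{1}) E[X] stays bounded (at the triangle threshold p ~ 1/n).


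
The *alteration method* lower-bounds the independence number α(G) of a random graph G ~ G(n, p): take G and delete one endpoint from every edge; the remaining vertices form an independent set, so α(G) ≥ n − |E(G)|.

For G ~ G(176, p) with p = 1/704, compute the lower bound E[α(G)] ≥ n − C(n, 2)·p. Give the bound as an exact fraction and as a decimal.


E[|E(G)|] = C(176, 2)·p = 15400 · (1/704) = 175/8.
E[α(G)] ≥ n − E[|E(G)|] = 176 − 175/8 = 1233/8.
Numerically: ≈ 154.1250.
(This is only a lower bound; the true E[α(G)] may be larger.)

E[α(G)] ≥ 1233/8 ≈ 154.1250.


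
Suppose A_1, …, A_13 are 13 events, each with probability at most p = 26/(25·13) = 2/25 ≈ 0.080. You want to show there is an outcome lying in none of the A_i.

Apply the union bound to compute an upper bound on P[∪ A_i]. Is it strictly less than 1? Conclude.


Union bound: P[∪_{i=1}^{13} A_i] ≤ Σ_i P[A_i] ≤ 13·p = 13·(2/25) = 26/25.
Numerically: 26/25 ≈ 1.040.
Is 26/25 < 1? NO.
Since the bound 26/25 is ≥ 1, the union bound is uninformative here; it does NOT by itself certify existence.

13·p = 26/25 ≈ 1.040; existence NOT certified by the union bound.


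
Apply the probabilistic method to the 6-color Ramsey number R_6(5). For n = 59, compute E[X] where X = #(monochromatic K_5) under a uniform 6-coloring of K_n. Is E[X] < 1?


E[X] = C(59, 5) · 6^{1 − 10} = 5006386 · 6^{−9} = 5006386/10077696.
As a reduced fraction: E[X] = 2503193/5038848 ≈ 0.49678.
Is E[X] < 1? YES.
Since E[X] < 1, there exists a 6-coloring of K_{59} with no monochromatic K_5; hence R_6(5) > 59.

E[X] = 2503193/5038848 ≈ 0.49678; E[X] < 1, so R_6(5) > 59.


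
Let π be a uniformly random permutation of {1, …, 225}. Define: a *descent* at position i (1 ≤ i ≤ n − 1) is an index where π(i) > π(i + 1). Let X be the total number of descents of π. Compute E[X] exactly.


Write X = Σ X_I over i = 1, …, 224, with X_I the indicator of one descent.
There are 224 indicators.
For each fixed i, the pair (π(i), π(i+1)) is a uniformly random ordered pair of distinct values from {1, …, 225}; by symmetry P[π(i) > π(i+1)] = 1/2.
By linearity: E[X] = 224 · (1/2) = (225 − 1) · (1/2) = 112 ≈ 112.000.

E[X] = 112 = 112.000.


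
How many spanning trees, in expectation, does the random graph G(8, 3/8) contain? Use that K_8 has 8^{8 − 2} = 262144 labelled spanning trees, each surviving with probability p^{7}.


K_8 has 8^{8 − 2} = 262144 labelled spanning trees.
For each such spanning tree H, let X_H = 1 if all 7 edges of H are present in G. Then P[X_H = 1] = p^{7} = (3/8)^{7} = 2187/2097152.
By linearity: E[X] = Σ_H E[X_H] = 262144 · p^{7} = 262144 · 2187/2097152 = 2187/8.
Numerically: E[X] ≈ 273.38.

E[X] = 262144 · (3/8)^{7} = 2187/8 ≈ 273.38.


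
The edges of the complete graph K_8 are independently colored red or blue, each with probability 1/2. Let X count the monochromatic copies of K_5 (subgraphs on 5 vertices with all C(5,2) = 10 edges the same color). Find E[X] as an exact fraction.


Let X = Σ_S X_S over the C(8, 5) = 56 subsets S of size 5, where X_S = 1 if the K_5 on S is monochromatic.
For a fixed S, the K_5 on S has C(5, 2) = 10 edges. P[all 10 edges red] = (1/2)^10, and likewise for blue, so P[monochromatic] = 2·(1/2)^10 = 2^{1 − 10} = 1/512.
By linearity of expectation: E[X] = C(8, 5) · 2^{1 − 10} = 56 · 1/512 = 7/64.
Numerically: E[X] ≈ 0.10938.

E[X] = C(8,5)·2^(1−C(5,2)) = 7/64 ≈ 0.10938.


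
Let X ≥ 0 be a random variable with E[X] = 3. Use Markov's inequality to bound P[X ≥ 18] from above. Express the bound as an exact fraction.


μ = E[X] = 3, a = 18.
Markov: P[X ≥ 18] ≤ μ/a = (3)/18 = 1/6.
Numerically: ≈ 0.167.
(Since a = 18 > μ = 3.000, the bound 1/6 is < 1 and informative.)

P[X ≥ 18] ≤ 1/6 ≈ 0.167.


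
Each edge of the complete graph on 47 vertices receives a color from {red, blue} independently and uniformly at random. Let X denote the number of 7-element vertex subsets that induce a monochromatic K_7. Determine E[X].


Let X = Σ_S X_S over the C(47, 7) = 62891499 subsets S of size 7, where X_S = 1 if the K_7 on S is monochromatic.
For a fixed S, the K_7 on S has C(7, 2) = 21 edges. P[all 21 edges red] = (1/2)^21, and likewise for blue, so P[monochromatic] = 2·(1/2)^21 = 2^{1 − 21} = 1/1048576.
Summing: E[X] = C(47, 7) · 2^{1 − 21} = 62891499 · 1/1048576 = 62891499/1048576.
Numerically: E[X] ≈ 59.978007.

E[X] = C(47,7)·2^(1−C(7,2)) = 62891499/1048576 ≈ 59.978007.


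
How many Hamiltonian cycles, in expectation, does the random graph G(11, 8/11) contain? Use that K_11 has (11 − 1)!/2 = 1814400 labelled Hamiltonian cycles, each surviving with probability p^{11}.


K_11 has (11 − 1)!/2 = 1814400 labelled Hamiltonian cycles.
For each such Hamiltonian cycle H, let X_H = 1 if all 11 edges of H are present in G. Then P[X_H = 1] = p^{11} = (8/11)^{11} = 8589934592/285311670611.
Summing the indicators: E[X] = Σ_H E[X_H] = 1814400 · p^{11} = 1814400 · 8589934592/285311670611 = 15585577323724800/285311670611.
Numerically: E[X] ≈ 54626.5.

E[X] = 1814400 · (8/11)^{11} = 15585577323724800/285311670611 ≈ 54626.5.


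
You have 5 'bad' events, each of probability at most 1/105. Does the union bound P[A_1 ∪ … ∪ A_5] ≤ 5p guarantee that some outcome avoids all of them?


Union bound: P[∪_{i=1}^{5} A_i] ≤ Σ_i P[A_i] ≤ 5·p = 5·(1/105) = 1/21.
Numerically: 1/21 ≈ 0.048.
Is 1/21 < 1? YES.
Since P[∪ A_i] ≤ 1/21 < 1, the complement has P[∩ A_i^c] ≥ 1 − 1/21 = 20/21 > 0, so some outcome avoids every A_i.

5·p = 1/21 ≈ 0.048; existence CERTIFIED by the union bound.


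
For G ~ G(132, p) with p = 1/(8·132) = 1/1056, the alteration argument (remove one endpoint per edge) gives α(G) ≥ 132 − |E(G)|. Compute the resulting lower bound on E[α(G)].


E[|E(G)|] = C(132, 2)·p = 8646 · (1/1056) = 131/16.
E[α(G)] ≥ n − E[|E(G)|] = 132 − 131/16 = 1981/16.
Numerically: ≈ 123.812500.
(This is only a lower bound; the true E[α(G)] may be larger.)

E[α(G)] ≥ 1981/16 ≈ 123.812500.


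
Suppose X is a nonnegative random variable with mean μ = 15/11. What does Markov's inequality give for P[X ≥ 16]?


μ = E[X] = 15/11, a = 16.
Markov: P[X ≥ 16] ≤ μ/a = (15/11)/16 = 15/176.
Numerically: ≈ 0.085.
(Since a = 16 > μ = 1.364, the bound 15/176 is < 1 and informative.)

P[X ≥ 16] ≤ 15/176 ≈ 0.085.


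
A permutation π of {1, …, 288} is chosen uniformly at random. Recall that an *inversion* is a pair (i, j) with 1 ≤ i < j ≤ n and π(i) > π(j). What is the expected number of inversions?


Write X = Σ X_I over the C(288, 2) = 41328 pairs i < j, with X_I the indicator of one inversion.
There are 41328 indicators.
For each fixed pair i < j, the values π(i) and π(j) are two distinct elements of {1, …, 288} in uniformly random order; by symmetry P[π(i) > π(j)] = 1/2.
By linearity: E[X] = 41328 · (1/2) = C(288, 2) · (1/2) = 41328/2 = 20664 ≈ 20664.00000.

E[X] = 20664 = 20664.00000.


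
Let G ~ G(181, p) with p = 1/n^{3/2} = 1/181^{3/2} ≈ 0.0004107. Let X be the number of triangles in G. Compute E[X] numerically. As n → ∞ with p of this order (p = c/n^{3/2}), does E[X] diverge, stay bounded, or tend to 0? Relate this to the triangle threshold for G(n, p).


Number of potential triangles: C(181, 3) = 971970.
Each occurs with probability p³ ≈ (0.0004107)³ ≈ 6.925425e-11.
By linearity: E[X] = C(181, 3)·p³ ≈ 971970 · 6.925425e-11 ≈ 0.0001.
Since α = 3/2 > 1, p = c/n^{3/2} = o(1/n) is below the triangle threshold p ~ 1/n. Asymptotically E[X] ~ (c³/6)·n^{3(1−α)} = (1³/6)·n^{-1.5} → 0, so by Markov's inequality G has no triangles w.h.p.

E[X] ≈ 0.0001; in regime p = Θ(1/n^{3/2}) E[X] tends to 0 (below the triangle threshold p ~ 1/n).


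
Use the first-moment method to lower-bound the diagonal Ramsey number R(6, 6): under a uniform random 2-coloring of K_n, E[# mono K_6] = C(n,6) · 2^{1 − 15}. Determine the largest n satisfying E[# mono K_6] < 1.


We need C(n, 6) · 2^{1 − 15} < 1, i.e. C(n, 6) < 2^{15 − 1} = 16384.
Check values of n near the boundary:
  n = 16: C(16, 6) = 8008; 8008 < 16384? YES
  n = 17: C(17, 6) = 12376; 12376 < 16384? YES
  n = 18: C(18, 6) = 18564; 18564 < 16384? NO
The largest n with C(n, 6) < 16384 is n = 17 (where E[X] = 1547/2048 ≈ 0.75537). Hence R(6, 6) > 17, i.e. R(6, 6) ≥ 18.

Largest n = 17; hence R(6, 6) > 17.


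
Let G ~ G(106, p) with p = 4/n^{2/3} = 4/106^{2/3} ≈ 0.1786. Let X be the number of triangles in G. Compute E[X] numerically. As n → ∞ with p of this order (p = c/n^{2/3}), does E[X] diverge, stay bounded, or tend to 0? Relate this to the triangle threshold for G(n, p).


Number of potential triangles: C(106, 3) = 192920.
Each occurs with probability p³ ≈ (0.1786)³ ≈ 5.695977e-03.
By linearity: E[X] = C(106, 3)·p³ ≈ 192920 · 5.695977e-03 ≈ 1098.8679.
Since α = 2/3 < 1, p = c/n^{2/3} ≫ 1/n is above the triangle threshold p ~ 1/n. Asymptotically E[X] ~ (c³/6)·n^{3(1−α)} = (4³/6)·n^{1} → ∞; triangles are abundant w.h.p.

E[X] ≈ 1098.8679; in regime p = Θ(1/n^{2/3}) E[X] diverges (above the triangle threshold p ~ 1/n).


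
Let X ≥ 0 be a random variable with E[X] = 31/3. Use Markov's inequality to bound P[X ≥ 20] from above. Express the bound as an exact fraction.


μ = E[X] = 31/3, a = 20.
Markov: P[X ≥ 20] ≤ μ/a = (31/3)/20 = 31/60.
Numerically: ≈ 0.5167.
(Since a = 20 > μ = 10.3333, the bound 31/60 is < 1 and informative.)

P[X ≥ 20] ≤ 31/60 ≈ 0.5167.


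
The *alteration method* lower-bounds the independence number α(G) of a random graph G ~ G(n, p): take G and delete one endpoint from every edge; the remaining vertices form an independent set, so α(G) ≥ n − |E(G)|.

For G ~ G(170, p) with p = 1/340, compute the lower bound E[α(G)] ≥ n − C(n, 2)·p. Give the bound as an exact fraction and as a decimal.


E[|E(G)|] = C(170, 2)·p = 14365 · (1/340) = 169/4.
E[α(G)] ≥ n − E[|E(G)|] = 170 − 169/4 = 511/4.
Numerically: ≈ 127.7500.
(This is only a lower bound; the true E[α(G)] may be larger.)

E[α(G)] ≥ 511/4 ≈ 127.7500.


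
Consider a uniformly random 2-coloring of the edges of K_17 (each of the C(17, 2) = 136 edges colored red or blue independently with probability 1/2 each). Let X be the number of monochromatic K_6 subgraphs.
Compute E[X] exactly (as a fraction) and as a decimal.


Let X = Σ_S X_S over the C(17, 6) = 12376 subsets S of size 6, where X_S = 1 if the K_6 on S is monochromatic.
For a fixed S, the K_6 on S has C(6, 2) = 15 edges. P[all 15 edges red] = (1/2)^15, and likewise for blue, so P[monochromatic] = 2·(1/2)^15 = 2^{1 − 15} = 1/16384.
By linearity of expectation: E[X] = C(17, 6) · 2^{1 − 15} = 12376 · 1/16384 = 1547/2048.
Numerically: E[X] ≈ 0.7554.

E[X] = C(17,6)·2^(1−C(6,2)) = 1547/2048 ≈ 0.7554.


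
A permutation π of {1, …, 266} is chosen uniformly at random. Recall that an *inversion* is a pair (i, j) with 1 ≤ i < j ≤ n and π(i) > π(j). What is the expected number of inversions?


Write X = Σ X_I over the C(266, 2) = 35245 pairs i < j, with X_I the indicator of one inversion.
There are 35245 indicators.
For each fixed pair i < j, the values π(i) and π(j) are two distinct elements of {1, …, 266} in uniformly random order; by symmetry P[π(i) > π(j)] = 1/2.
By linearity: E[X] = 35245 · (1/2) = C(266, 2) · (1/2) = 35245/2 = 35245/2 ≈ 17622.500000.

E[X] = 35245/2 = 17622.500000.


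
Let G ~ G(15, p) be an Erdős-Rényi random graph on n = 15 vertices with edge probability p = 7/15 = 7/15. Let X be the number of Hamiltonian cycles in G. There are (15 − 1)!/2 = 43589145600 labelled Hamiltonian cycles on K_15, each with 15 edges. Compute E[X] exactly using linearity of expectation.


K_15 has (15 − 1)!/2 = 43589145600 labelled Hamiltonian cycles.
For each such Hamiltonian cycle H, let X_H = 1 if all 15 edges of H are present in G. Then P[X_H = 1] = p^{15} = (7/15)^{15} = 4747561509943/437893890380859375.
By linearity: E[X] = Σ_H E[X_H] = 43589145600 · p^{15} = 43589145600 · 4747561509943/437893890380859375 = 34064551424174695424/72081298828125.
Numerically: E[X] ≈ 472585.

E[X] = 43589145600 · (7/15)^{15} = 34064551424174695424/72081298828125 ≈ 472585.


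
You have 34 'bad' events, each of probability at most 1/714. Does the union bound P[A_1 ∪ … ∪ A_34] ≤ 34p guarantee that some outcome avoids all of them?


Union bound: P[∪_{i=1}^{34} A_i] ≤ Σ_i P[A_i] ≤ 34·p = 34·(1/714) = 1/21.
Numerically: 1/21 ≈ 0.0476.
Is 1/21 < 1? YES.
Since P[∪ A_i] ≤ 1/21 < 1, the complement has P[∩ A_i^c] ≥ 1 − 1/21 = 20/21 > 0, so some outcome avoids every A_i.

34·p = 1/21 ≈ 0.0476; existence CERTIFIED by the union bound.


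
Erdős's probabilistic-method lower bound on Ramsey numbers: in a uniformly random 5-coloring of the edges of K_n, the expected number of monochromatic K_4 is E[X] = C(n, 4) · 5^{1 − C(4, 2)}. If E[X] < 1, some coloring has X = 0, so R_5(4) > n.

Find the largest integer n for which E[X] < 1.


We need C(n, 4) · 5^{1 − 6} < 1, i.e. C(n, 4) < 5^{6 − 1} = 3125.
Check values of n near the boundary:
  n = 14: C(14, 4) = 1001; 1001 < 3125? YES
  n = 15: C(15, 4) = 1365; 1365 < 3125? YES
  n = 16: C(16, 4) = 1820; 1820 < 3125? YES
  n = 17: C(17, 4) = 2380; 2380 < 3125? YES
  n = 18: C(18, 4) = 3060; 3060 < 3125? YES
  n = 19: C(19, 4) = 3876; 3876 < 3125? NO
  n = 20: C(20, 4) = 4845; 4845 < 3125? NO
The largest n with C(n, 4) < 3125 is n = 18 (where E[X] = 612/625 ≈ 0.97920). Hence R_5(4) > 18, i.e. R_5(4) ≥ 19.

Largest n = 18; hence R_5(4) > 18.


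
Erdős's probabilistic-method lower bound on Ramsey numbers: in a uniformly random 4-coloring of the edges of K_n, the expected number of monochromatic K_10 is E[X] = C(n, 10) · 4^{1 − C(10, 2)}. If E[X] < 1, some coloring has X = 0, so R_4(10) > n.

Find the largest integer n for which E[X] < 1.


We need C(n, 10) · 4^{1 − 45} < 1, i.e. C(n, 10) < 4^{45 − 1} = 309485009821345068724781056.
Check values of n near the boundary:
  n = 2022: C(2022, 10) = 307870445231474093395937796; 307870445231474093395937796 < 309485009821345068724781056? YES
  n = 2023: C(2023, 10) = 309399856285778485315440716; 309399856285778485315440716 < 309485009821345068724781056? YES
  n = 2024: C(2024, 10) = 310936101848269937576192656; 310936101848269937576192656 < 309485009821345068724781056? NO
  n = 2025: C(2025, 10) = 312479209053472269772600560; 312479209053472269772600560 < 309485009821345068724781056? NO
  n = 2026: C(2026, 10) = 314029205130126398094885285; 314029205130126398094885285 < 309485009821345068724781056? NO
The largest n with C(n, 10) < 309485009821345068724781056 is n = 2023 (where E[X] = 77349964071444621328860179/77371252455336267181195264 ≈ 0.999725). Hence R_4(10) > 2023, i.e. R_4(10) ≥ 2024.

Largest n = 2023; hence R_4(10) > 2023.


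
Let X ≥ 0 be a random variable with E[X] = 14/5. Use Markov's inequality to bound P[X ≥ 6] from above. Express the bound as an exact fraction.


μ = E[X] = 14/5, a = 6.
Markov: P[X ≥ 6] ≤ μ/a = (14/5)/6 = 7/15.
Numerically: ≈ 0.46667.
(Since a = 6 > μ = 2.80000, the bound 7/15 is < 1 and informative.)

P[X ≥ 6] ≤ 7/15 ≈ 0.46667.


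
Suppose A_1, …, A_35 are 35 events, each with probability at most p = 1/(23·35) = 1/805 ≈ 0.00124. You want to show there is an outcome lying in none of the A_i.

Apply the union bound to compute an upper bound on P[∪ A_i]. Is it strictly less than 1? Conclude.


Union bound: P[∪_{i=1}^{35} A_i] ≤ Σ_i P[A_i] ≤ 35·p = 35·(1/805) = 1/23.
Numerically: 1/23 ≈ 0.04348.
Is 1/23 < 1? YES.
Since P[∪ A_i] ≤ 1/23 < 1, the complement has P[∩ A_i^c] ≥ 1 − 1/23 = 22/23 > 0, so some outcome avoids every A_i.

35·p = 1/23 ≈ 0.04348; existence CERTIFIED by the union bound.


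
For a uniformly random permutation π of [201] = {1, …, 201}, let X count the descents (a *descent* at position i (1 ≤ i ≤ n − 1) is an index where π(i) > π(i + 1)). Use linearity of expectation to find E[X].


Write X = Σ X_I over i = 1, …, 200, with X_I the indicator of one descent.
There are 200 indicators.
For each fixed i, the pair (π(i), π(i+1)) is a uniformly random ordered pair of distinct values from {1, …, 201}; by symmetry P[π(i) > π(i+1)] = 1/2.
By linearity: E[X] = 200 · (1/2) = (201 − 1) · (1/2) = 100 ≈ 100.0000.

E[X] = 100 = 100.0000.


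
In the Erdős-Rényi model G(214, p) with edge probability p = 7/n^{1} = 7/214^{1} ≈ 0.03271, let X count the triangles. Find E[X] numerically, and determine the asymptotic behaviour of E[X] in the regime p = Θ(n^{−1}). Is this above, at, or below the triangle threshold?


Number of potential triangles: C(214, 3) = 1610564.
Each occurs with probability p³ ≈ (0.03271)³ ≈ 3.499877e-05.
By linearity: E[X] = C(214, 3)·p³ ≈ 1610564 · 3.499877e-05 ≈ 56.3678.
Here α = 1, so p = 7/n is exactly at the triangle threshold p ~ 1/n. Asymptotically E[X] → c³/6 = 7³/6 = 343/6 ≈ 57.1667, a bounded constant. In this regime the triangle count is asymptotically Poisson(c³/6).

E[X] ≈ 56.3678; in regime p = Θ(1/n^{1}) E[X] stays bounded (at the triangle threshold p ~ 1/n).


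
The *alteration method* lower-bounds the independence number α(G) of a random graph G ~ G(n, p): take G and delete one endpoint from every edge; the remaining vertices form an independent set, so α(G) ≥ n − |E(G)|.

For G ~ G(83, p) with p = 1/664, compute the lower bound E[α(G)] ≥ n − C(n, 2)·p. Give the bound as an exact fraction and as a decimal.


E[|E(G)|] = C(83, 2)·p = 3403 · (1/664) = 41/8.
E[α(G)] ≥ n − E[|E(G)|] = 83 − 41/8 = 623/8.
Numerically: ≈ 77.87500.
(This is only a lower bound; the true E[α(G)] may be larger.)

E[α(G)] ≥ 623/8 ≈ 77.87500.


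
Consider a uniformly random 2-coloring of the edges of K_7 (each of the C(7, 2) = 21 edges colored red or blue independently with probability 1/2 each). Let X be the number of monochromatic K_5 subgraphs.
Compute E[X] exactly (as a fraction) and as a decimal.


Let X = Σ_S X_S over the C(7, 5) = 21 subsets S of size 5, where X_S = 1 if the K_5 on S is monochromatic.
For a fixed S, the K_5 on S has C(5, 2) = 10 edges. P[all 10 edges red] = (1/2)^10, and likewise for blue, so P[monochromatic] = 2·(1/2)^10 = 2^{1 − 10} = 1/512.
By linearity of expectation: E[X] = C(7, 5) · 2^{1 − 10} = 21 · 1/512 = 21/512.
Numerically: E[X] ≈ 0.041016.

E[X] = C(7,5)·2^(1−C(5,2)) = 21/512 ≈ 0.041016.


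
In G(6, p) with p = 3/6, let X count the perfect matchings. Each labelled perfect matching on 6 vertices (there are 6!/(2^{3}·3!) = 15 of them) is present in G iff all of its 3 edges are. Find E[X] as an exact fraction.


K_6 has 6!/(2^{3}·3!) = 15 labelled perfect matchings.
For each such perfect matching H, let X_H = 1 if all 3 edges of H are present in G. Then P[X_H = 1] = p^{3} = (1/2)^{3} = 1/8.
By linearity: E[X] = Σ_H E[X_H] = 15 · p^{3} = 15 · 1/8 = 15/8.
Numerically: E[X] ≈ 1.88.

E[X] = 15 · (1/2)^{3} = 15/8 ≈ 1.88.


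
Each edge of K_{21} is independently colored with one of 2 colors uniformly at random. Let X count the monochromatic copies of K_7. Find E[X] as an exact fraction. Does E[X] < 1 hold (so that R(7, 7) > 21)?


E[X] = C(21, 7) · 2^{1 − 21} = 116280 · 2^{−20} = 116280/1048576.
As a reduced fraction: E[X] = 14535/131072 ≈ 0.11089.
Is E[X] < 1? YES.
Since E[X] < 1, there exists a 2-coloring of K_{21} with no monochromatic K_7; hence R(7, 7) > 21.

E[X] = 14535/131072 ≈ 0.11089; E[X] < 1, so R(7, 7) > 21.


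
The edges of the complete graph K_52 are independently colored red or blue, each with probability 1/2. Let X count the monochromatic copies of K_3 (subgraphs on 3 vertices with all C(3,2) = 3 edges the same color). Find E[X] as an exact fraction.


Let X = Σ_S X_S over the C(52, 3) = 22100 subsets S of size 3, where X_S = 1 if the K_3 on S is monochromatic.
For a fixed S, the K_3 on S has C(3, 2) = 3 edges. P[all 3 edges red] = (1/2)^3, and likewise for blue, so P[monochromatic] = 2·(1/2)^3 = 2^{1 − 3} = 1/4.
By linearity: E[X] = C(52, 3) · 2^{1 − 3} = 22100 · 1/4 = 5525.
Numerically: E[X] ≈ 5525.00000.

E[X] = C(52,3)·2^(1−C(3,2)) = 5525 ≈ 5525.00000.
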